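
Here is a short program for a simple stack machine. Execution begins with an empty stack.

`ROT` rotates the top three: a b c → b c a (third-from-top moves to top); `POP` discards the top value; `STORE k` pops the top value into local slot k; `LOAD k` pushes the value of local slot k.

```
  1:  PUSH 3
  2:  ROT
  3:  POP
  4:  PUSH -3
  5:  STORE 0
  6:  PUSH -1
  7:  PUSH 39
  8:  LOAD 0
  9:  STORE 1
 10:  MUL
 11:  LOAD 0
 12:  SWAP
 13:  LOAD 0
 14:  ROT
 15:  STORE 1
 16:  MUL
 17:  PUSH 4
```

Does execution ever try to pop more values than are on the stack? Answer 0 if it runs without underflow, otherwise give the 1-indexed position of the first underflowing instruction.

PUSH 3  3
ROT  — needs 3 operands, stack has 1 → underflow

2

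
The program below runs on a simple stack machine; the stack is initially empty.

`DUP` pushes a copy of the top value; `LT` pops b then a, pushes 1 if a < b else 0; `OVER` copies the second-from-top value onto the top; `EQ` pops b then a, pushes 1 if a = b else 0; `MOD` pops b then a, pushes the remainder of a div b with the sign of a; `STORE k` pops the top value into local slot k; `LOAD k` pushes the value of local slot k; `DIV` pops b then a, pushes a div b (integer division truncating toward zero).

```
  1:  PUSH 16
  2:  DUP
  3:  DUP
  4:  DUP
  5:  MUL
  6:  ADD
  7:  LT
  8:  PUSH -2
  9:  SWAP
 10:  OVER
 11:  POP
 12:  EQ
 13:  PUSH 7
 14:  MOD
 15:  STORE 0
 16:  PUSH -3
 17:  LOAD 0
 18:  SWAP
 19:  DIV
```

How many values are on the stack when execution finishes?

PUSH 16 : 16
DUP     : 16 16
DUP     : 16 16 16
DUP     : 16 16 16 16
MUL     : 16 16 256
ADD     : 16 272
LT      : 1
PUSH -2 : 1 -2
SWAP    : -2 1
OVER    : -2 1 -2
POP     : -2 1
EQ      : 0
PUSH 7  : 0 7
MOD     : 0
STORE 0 : (empty)
PUSH -3 : -3
LOAD 0  : -3 0
SWAP    : 0 -3
DIV     : 0

1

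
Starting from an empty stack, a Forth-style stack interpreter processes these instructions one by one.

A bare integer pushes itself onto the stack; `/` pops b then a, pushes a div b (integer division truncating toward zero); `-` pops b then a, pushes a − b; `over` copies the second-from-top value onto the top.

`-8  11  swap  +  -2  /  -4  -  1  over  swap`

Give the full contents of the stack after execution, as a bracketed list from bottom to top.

-8   → -8
11   → -8 11
swap → 11 -8
+    → 3
-2   → 3 -2
/    → -1
-4   → -1 -4
-    → 3
1    → 3 1
over → 3 1 3
swap → 3 3 1

[3, 3, 1]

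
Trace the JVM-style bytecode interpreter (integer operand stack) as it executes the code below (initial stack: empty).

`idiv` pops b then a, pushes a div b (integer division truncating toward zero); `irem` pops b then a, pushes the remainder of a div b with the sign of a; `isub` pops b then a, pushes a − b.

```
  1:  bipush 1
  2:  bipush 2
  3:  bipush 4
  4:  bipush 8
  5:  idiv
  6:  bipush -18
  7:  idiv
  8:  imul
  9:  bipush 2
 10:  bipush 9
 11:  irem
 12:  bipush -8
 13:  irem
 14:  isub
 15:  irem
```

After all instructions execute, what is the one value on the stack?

bipush 1    1
bipush 2    1 2
bipush 4    1 2 4
bipush 8    1 2 4 8
idiv        1 2 0
bipush -18  1 2 0 -18
idiv        1 2 0
imul        1 0
bipush 2    1 0 2
bipush 9    1 0 2 9
irem        1 0 2
bipush -8   1 0 2 -8
irem        1 0 2
isub        1 -2
irem        1

1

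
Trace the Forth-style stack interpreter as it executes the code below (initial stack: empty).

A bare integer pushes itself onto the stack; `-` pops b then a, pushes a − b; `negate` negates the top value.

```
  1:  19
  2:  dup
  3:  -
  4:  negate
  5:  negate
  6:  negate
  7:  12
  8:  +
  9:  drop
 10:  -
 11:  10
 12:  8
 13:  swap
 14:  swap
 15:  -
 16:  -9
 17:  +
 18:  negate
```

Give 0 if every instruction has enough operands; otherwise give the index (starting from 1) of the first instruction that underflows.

10

19     → 19
dup    → 19 19
-      → 0
negate → 0
negate → 0
negate → 0
12     → 0 12
+      → 12
drop   → (empty)
-  — needs 2 operands, stack has 0 → underflow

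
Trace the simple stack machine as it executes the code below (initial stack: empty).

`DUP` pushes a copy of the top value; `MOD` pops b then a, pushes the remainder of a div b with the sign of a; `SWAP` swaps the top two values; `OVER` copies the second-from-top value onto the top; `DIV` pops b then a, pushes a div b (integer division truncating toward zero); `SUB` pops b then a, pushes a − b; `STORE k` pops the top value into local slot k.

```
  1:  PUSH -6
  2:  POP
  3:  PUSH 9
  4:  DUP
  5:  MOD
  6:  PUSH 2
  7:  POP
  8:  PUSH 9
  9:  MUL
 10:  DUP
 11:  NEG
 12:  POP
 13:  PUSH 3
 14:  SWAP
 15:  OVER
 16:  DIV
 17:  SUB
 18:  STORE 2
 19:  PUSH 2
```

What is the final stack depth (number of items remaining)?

1

PUSH -6 → [-6]
POP     → []
PUSH 9  → [9]
DUP     → [9, 9]
MOD     → [0]
PUSH 2  → [0, 2]
POP     → [0]
PUSH 9  → [0, 9]
MUL     → [0]
DUP     → [0, 0]
NEG     → [0, 0]
POP     → [0]
PUSH 3  → [0, 3]
SWAP    → [3, 0]
OVER    → [3, 0, 3]
DIV     → [3, 0]
SUB     → [3]
STORE 2 → []
PUSH 2  → [2]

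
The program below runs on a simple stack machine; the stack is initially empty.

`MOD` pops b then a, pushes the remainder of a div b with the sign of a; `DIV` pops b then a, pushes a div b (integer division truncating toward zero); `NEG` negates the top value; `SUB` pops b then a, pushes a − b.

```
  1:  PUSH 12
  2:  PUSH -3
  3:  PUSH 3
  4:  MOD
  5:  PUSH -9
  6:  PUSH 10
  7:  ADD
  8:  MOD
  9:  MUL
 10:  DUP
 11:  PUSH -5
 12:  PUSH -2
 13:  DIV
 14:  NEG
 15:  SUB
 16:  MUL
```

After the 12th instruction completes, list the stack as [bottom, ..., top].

PUSH 12 → 12
PUSH -3 → 12 -3
PUSH 3  → 12 -3 3
MOD     → 12 0
PUSH -9 → 12 0 -9
PUSH 10 → 12 0 -9 10
ADD     → 12 0 1
MOD     → 12 0
MUL     → 0
DUP     → 0 0
PUSH -5 → 0 0 -5
PUSH -2 → 0 0 -5 -2

[0, 0, -5, -2]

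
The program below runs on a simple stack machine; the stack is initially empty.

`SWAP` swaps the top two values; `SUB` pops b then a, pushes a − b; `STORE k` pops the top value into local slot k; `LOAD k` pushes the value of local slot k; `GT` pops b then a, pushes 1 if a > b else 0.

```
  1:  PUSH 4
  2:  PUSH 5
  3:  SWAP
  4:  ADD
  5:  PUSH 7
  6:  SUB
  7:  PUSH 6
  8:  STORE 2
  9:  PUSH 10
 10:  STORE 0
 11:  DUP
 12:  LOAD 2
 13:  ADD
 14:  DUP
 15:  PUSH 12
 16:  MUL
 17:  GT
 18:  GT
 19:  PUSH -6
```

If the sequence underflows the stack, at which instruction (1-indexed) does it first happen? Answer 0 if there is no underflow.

PUSH 4   [4]
PUSH 5   [4, 5]
SWAP     [5, 4]
ADD      [9]
PUSH 7   [9, 7]
SUB      [2]
PUSH 6   [2, 6]
STORE 2  [2]
PUSH 10  [2, 10]
STORE 0  [2]
DUP      [2, 2]
LOAD 2   [2, 2, 6]
ADD      [2, 8]
DUP      [2, 8, 8]
PUSH 12  [2, 8, 8, 12]
MUL      [2, 8, 96]
GT       [2, 0]
GT       [1]
PUSH -6  [1, -6]

0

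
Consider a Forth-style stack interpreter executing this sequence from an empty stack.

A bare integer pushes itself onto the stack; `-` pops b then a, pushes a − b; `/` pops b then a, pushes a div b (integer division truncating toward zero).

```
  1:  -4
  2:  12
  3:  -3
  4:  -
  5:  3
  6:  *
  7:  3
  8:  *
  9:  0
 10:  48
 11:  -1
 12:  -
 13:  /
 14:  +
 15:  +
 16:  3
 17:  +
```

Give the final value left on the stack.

-4 → -4
12 → -4 12
-3 → -4 12 -3
-  → -4 15
3  → -4 15 3
*  → -4 45
3  → -4 45 3
*  → -4 135
0  → -4 135 0
48 → -4 135 0 48
-1 → -4 135 0 48 -1
-  → -4 135 0 49
/  → -4 135 0
+  → -4 135
+  → 131
3  → 131 3
+  → 134

134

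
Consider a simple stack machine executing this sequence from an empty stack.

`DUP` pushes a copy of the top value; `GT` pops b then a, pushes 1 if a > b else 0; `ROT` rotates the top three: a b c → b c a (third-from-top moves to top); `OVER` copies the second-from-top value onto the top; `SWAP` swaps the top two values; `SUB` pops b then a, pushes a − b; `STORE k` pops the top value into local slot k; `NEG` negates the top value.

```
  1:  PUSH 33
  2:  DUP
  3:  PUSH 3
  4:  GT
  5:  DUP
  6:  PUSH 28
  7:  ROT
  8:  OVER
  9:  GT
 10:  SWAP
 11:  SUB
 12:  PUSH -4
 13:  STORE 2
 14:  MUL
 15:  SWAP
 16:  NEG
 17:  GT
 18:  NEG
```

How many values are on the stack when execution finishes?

PUSH 33 : 33
DUP     : 33 33
PUSH 3  : 33 33 3
GT      : 33 1
DUP     : 33 1 1
PUSH 28 : 33 1 1 28
ROT     : 33 1 28 1
OVER    : 33 1 28 1 28
GT      : 33 1 28 0
SWAP    : 33 1 0 28
SUB     : 33 1 -28
PUSH -4 : 33 1 -28 -4
STORE 2 : 33 1 -28
MUL     : 33 -28
SWAP    : -28 33
NEG     : -28 -33
GT      : 1
NEG     : -1

1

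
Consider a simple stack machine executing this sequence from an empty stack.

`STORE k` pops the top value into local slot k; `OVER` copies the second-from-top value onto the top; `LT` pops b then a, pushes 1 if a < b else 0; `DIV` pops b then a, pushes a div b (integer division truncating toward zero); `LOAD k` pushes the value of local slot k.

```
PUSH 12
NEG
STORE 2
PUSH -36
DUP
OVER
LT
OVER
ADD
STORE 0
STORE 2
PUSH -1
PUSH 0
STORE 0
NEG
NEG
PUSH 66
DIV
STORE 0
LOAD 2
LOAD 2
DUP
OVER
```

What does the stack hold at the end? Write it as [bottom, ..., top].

[-36, -36, -36, -36]

PUSH 12  : [12]
NEG      : [-12]
STORE 2  : []
PUSH -36 : [-36]
DUP      : [-36, -36]
OVER     : [-36, -36, -36]
LT       : [-36, 0]
OVER     : [-36, 0, -36]
ADD      : [-36, -36]
STORE 0  : [-36]
STORE 2  : []
PUSH -1  : [-1]
PUSH 0   : [-1, 0]
STORE 0  : [-1]
NEG      : [1]
NEG      : [-1]
PUSH 66  : [-1, 66]
DIV      : [0]
STORE 0  : []
LOAD 2   : [-36]
LOAD 2   : [-36, -36]
DUP      : [-36, -36, -36]
OVER     : [-36, -36, -36, -36]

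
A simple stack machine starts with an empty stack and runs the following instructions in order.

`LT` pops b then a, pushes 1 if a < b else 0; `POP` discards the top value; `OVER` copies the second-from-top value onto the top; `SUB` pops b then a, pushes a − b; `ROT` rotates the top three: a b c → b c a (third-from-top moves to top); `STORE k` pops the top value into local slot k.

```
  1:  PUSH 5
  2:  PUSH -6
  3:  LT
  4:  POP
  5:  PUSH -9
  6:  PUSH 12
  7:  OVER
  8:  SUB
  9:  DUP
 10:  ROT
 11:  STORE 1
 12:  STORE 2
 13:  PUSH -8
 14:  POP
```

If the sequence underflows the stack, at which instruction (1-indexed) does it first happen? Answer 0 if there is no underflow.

PUSH 5  -> 5
PUSH -6 -> 5 -6
LT      -> 0
POP     -> (empty)
PUSH -9 -> -9
PUSH 12 -> -9 12
OVER    -> -9 12 -9
SUB     -> -9 21
DUP     -> -9 21 21
ROT     -> 21 21 -9
STORE 1 -> 21 21
STORE 2 -> 21
PUSH -8 -> 21 -8
POP     -> 21

0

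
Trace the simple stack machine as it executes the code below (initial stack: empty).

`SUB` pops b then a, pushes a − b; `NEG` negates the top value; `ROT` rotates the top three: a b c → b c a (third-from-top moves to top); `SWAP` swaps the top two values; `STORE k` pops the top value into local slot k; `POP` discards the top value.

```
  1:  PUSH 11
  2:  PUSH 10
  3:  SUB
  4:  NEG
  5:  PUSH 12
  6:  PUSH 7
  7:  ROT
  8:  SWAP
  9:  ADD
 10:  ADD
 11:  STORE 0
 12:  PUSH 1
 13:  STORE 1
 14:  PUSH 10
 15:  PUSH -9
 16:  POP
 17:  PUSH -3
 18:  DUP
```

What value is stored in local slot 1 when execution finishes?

1

PUSH 11  11
PUSH 10  11 10
SUB      1
NEG      -1
PUSH 12  -1 12
PUSH 7   -1 12 7
ROT      12 7 -1
SWAP     12 -1 7
ADD      12 6
ADD      18
STORE 0  (empty)
PUSH 1   1
STORE 1  (empty)
PUSH 10  10
PUSH -9  10 -9
POP      10
PUSH -3  10 -3
DUP      10 -3 -3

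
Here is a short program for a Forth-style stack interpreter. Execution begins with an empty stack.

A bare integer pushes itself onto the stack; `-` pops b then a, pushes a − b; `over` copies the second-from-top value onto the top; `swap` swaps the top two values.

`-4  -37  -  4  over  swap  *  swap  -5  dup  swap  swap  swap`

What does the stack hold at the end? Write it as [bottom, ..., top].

[132, 33, -5, -5]

-4   : [-4]
-37  : [-4, -37]
-    : [33]
4    : [33, 4]
over : [33, 4, 33]
swap : [33, 33, 4]
*    : [33, 132]
swap : [132, 33]
-5   : [132, 33, -5]
dup  : [132, 33, -5, -5]
swap : [132, 33, -5, -5]
swap : [132, 33, -5, -5]
swap : [132, 33, -5, -5]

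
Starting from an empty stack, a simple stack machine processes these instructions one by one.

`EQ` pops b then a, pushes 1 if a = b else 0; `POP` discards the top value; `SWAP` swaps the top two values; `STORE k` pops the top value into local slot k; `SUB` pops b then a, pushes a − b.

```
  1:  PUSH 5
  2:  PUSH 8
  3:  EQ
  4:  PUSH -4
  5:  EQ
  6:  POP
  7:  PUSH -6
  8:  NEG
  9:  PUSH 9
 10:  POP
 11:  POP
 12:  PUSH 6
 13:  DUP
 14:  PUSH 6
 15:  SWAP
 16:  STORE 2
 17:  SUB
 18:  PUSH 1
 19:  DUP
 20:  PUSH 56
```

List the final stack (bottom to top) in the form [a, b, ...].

[0, 1, 1, 56]

PUSH 5  : [5]
PUSH 8  : [5, 8]
EQ      : [0]
PUSH -4 : [0, -4]
EQ      : [0]
POP     : []
PUSH -6 : [-6]
NEG     : [6]
PUSH 9  : [6, 9]
POP     : [6]
POP     : []
PUSH 6  : [6]
DUP     : [6, 6]
PUSH 6  : [6, 6, 6]
SWAP    : [6, 6, 6]
STORE 2 : [6, 6]
SUB     : [0]
PUSH 1  : [0, 1]
DUP     : [0, 1, 1]
PUSH 56 : [0, 1, 1, 56]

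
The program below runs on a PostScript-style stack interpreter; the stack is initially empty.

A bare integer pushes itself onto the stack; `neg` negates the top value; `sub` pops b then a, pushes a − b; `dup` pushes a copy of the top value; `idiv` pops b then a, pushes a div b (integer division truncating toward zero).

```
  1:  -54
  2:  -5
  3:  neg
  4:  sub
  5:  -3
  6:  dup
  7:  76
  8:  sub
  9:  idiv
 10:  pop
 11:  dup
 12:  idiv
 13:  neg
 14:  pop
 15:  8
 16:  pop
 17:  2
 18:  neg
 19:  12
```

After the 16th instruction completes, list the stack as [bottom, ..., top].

[]

-54  -> [-54]
-5   -> [-54, -5]
neg  -> [-54, 5]
sub  -> [-59]
-3   -> [-59, -3]
dup  -> [-59, -3, -3]
76   -> [-59, -3, -3, 76]
sub  -> [-59, -3, -79]
idiv -> [-59, 0]
pop  -> [-59]
dup  -> [-59, -59]
idiv -> [1]
neg  -> [-1]
pop  -> []
8    -> [8]
pop  -> []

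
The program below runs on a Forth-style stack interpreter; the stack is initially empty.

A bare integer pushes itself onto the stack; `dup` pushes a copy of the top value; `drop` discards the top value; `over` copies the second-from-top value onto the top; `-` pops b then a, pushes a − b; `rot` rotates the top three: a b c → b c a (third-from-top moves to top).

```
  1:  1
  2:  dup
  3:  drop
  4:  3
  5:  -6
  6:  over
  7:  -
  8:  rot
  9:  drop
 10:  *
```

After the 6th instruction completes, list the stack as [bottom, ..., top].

1    -> 1
dup  -> 1 1
drop -> 1
3    -> 1 3
-6   -> 1 3 -6
over -> 1 3 -6 3

[1, 3, -6, 3]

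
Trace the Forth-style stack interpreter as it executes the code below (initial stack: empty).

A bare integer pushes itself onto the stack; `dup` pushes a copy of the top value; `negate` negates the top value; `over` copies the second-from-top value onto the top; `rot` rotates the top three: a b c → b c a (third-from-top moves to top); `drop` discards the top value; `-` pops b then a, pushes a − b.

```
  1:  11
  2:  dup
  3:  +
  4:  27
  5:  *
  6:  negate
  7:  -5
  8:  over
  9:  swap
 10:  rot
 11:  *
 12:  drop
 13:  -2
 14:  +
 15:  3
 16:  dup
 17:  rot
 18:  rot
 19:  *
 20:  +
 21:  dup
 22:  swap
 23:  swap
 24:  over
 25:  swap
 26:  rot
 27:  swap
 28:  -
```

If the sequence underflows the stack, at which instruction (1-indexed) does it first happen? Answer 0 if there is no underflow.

11     : [11]
dup    : [11, 11]
+      : [22]
27     : [22, 27]
*      : [594]
negate : [-594]
-5     : [-594, -5]
over   : [-594, -5, -594]
swap   : [-594, -594, -5]
rot    : [-594, -5, -594]
*      : [-594, 2970]
drop   : [-594]
-2     : [-594, -2]
+      : [-596]
3      : [-596, 3]
dup    : [-596, 3, 3]
rot    : [3, 3, -596]
rot    : [3, -596, 3]
*      : [3, -1788]
+      : [-1785]
dup    : [-1785, -1785]
swap   : [-1785, -1785]
swap   : [-1785, -1785]
over   : [-1785, -1785, -1785]
swap   : [-1785, -1785, -1785]
rot    : [-1785, -1785, -1785]
swap   : [-1785, -1785, -1785]
-      : [-1785, 0]

0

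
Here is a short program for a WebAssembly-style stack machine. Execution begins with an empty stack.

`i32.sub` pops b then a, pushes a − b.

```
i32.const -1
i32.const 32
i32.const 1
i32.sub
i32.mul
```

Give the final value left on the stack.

-31

i32.const -1 -> [-1]
i32.const 32 -> [-1, 32]
i32.const 1  -> [-1, 32, 1]
i32.sub      -> [-1, 31]
i32.mul      -> [-31]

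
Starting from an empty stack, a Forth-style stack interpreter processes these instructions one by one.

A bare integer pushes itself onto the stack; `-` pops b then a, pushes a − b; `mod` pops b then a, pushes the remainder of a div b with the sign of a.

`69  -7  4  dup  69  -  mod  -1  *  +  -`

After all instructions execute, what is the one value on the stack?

80

69  -> 69
-7  -> 69 -7
4   -> 69 -7 4
dup -> 69 -7 4 4
69  -> 69 -7 4 4 69
-   -> 69 -7 4 -65
mod -> 69 -7 4
-1  -> 69 -7 4 -1
*   -> 69 -7 -4
+   -> 69 -11
-   -> 80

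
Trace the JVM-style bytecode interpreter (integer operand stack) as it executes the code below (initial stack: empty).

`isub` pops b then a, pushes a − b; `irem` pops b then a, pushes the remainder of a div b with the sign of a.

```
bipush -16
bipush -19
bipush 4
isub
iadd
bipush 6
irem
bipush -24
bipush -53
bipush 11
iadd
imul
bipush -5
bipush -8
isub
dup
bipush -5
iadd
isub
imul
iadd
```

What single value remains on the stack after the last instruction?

5037

bipush -16 → -16
bipush -19 → -16 -19
bipush 4   → -16 -19 4
isub       → -16 -23
iadd       → -39
bipush 6   → -39 6
irem       → -3
bipush -24 → -3 -24
bipush -53 → -3 -24 -53
bipush 11  → -3 -24 -53 11
iadd       → -3 -24 -42
imul       → -3 1008
bipush -5  → -3 1008 -5
bipush -8  → -3 1008 -5 -8
isub       → -3 1008 3
dup        → -3 1008 3 3
bipush -5  → -3 1008 3 3 -5
iadd       → -3 1008 3 -2
isub       → -3 1008 5
imul       → -3 5040
iadd       → 5037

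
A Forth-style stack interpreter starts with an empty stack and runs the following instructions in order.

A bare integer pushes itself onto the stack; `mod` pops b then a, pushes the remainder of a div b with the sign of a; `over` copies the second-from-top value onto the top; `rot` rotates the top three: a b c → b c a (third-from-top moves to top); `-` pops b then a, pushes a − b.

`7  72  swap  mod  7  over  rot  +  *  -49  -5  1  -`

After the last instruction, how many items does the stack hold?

7    : 7
72   : 7 72
swap : 72 7
mod  : 2
7    : 2 7
over : 2 7 2
rot  : 7 2 2
+    : 7 4
*    : 28
-49  : 28 -49
-5   : 28 -49 -5
1    : 28 -49 -5 1
-    : 28 -49 -6

3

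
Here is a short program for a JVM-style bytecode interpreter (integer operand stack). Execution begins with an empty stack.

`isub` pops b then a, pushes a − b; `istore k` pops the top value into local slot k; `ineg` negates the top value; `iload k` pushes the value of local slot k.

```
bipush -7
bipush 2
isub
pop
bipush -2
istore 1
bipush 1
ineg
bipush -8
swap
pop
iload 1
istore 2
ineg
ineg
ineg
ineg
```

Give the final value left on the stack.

-8

bipush -7 -> [-7]
bipush 2  -> [-7, 2]
isub      -> [-9]
pop       -> []
bipush -2 -> [-2]
istore 1  -> []
bipush 1  -> [1]
ineg      -> [-1]
bipush -8 -> [-1, -8]
swap      -> [-8, -1]
pop       -> [-8]
iload 1   -> [-8, -2]
istore 2  -> [-8]
ineg      -> [8]
ineg      -> [-8]
ineg      -> [8]
ineg      -> [-8]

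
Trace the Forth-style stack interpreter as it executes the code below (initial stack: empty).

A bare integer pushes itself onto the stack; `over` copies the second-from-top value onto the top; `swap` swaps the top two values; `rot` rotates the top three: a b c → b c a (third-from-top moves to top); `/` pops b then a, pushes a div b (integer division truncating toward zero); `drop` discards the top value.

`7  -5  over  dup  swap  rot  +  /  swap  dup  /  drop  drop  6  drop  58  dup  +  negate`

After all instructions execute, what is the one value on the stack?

7      → [7]
-5     → [7, -5]
over   → [7, -5, 7]
dup    → [7, -5, 7, 7]
swap   → [7, -5, 7, 7]
rot    → [7, 7, 7, -5]
+      → [7, 7, 2]
/      → [7, 3]
swap   → [3, 7]
dup    → [3, 7, 7]
/      → [3, 1]
drop   → [3]
drop   → []
6      → [6]
drop   → []
58     → [58]
dup    → [58, 58]
+      → [116]
negate → [-116]

-116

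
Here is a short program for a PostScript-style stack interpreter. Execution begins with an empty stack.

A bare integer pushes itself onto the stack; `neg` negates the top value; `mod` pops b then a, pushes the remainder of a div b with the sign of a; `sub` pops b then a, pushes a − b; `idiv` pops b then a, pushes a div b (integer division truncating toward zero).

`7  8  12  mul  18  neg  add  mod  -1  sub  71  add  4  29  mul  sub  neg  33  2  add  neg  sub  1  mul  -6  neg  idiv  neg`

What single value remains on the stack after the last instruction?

-12

7    : 7
8    : 7 8
12   : 7 8 12
mul  : 7 96
18   : 7 96 18
neg  : 7 96 -18
add  : 7 78
mod  : 7
-1   : 7 -1
sub  : 8
71   : 8 71
add  : 79
4    : 79 4
29   : 79 4 29
mul  : 79 116
sub  : -37
neg  : 37
33   : 37 33
2    : 37 33 2
add  : 37 35
neg  : 37 -35
sub  : 72
1    : 72 1
mul  : 72
-6   : 72 -6
neg  : 72 6
idiv : 12
neg  : -12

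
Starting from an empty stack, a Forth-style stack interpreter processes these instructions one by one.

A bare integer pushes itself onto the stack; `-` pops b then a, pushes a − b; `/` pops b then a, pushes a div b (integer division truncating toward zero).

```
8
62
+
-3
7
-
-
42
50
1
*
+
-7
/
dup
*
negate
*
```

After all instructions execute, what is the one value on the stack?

-13520

8      : [8]
62     : [8, 62]
+      : [70]
-3     : [70, -3]
7      : [70, -3, 7]
-      : [70, -10]
-      : [80]
42     : [80, 42]
50     : [80, 42, 50]
1      : [80, 42, 50, 1]
*      : [80, 42, 50]
+      : [80, 92]
-7     : [80, 92, -7]
/      : [80, -13]
dup    : [80, -13, -13]
*      : [80, 169]
negate : [80, -169]
*      : [-13520]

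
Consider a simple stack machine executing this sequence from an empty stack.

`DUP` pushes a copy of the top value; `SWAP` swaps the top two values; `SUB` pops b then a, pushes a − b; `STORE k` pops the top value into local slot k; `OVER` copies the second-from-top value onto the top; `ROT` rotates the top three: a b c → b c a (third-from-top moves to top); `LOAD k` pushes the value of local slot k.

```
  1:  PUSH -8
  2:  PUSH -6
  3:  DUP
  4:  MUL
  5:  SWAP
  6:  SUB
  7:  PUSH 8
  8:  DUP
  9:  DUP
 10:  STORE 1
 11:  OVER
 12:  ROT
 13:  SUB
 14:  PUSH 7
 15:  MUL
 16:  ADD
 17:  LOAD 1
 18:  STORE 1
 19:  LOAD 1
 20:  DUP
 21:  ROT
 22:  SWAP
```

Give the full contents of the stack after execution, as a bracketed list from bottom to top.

PUSH -8  [-8]
PUSH -6  [-8, -6]
DUP      [-8, -6, -6]
MUL      [-8, 36]
SWAP     [36, -8]
SUB      [44]
PUSH 8   [44, 8]
DUP      [44, 8, 8]
DUP      [44, 8, 8, 8]
STORE 1  [44, 8, 8]
OVER     [44, 8, 8, 8]
ROT      [44, 8, 8, 8]
SUB      [44, 8, 0]
PUSH 7   [44, 8, 0, 7]
MUL      [44, 8, 0]
ADD      [44, 8]
LOAD 1   [44, 8, 8]
STORE 1  [44, 8]
LOAD 1   [44, 8, 8]
DUP      [44, 8, 8, 8]
ROT      [44, 8, 8, 8]
SWAP     [44, 8, 8, 8]

[44, 8, 8, 8]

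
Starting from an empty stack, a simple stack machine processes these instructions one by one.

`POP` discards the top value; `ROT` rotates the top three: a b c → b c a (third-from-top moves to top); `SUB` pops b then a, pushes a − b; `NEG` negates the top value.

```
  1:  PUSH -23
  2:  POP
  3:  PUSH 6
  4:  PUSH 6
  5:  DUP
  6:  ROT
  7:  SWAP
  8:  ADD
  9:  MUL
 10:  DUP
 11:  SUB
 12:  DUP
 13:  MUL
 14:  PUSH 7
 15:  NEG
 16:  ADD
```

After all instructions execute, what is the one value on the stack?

-7

PUSH -23  [-23]
POP       []
PUSH 6    [6]
PUSH 6    [6, 6]
DUP       [6, 6, 6]
ROT       [6, 6, 6]
SWAP      [6, 6, 6]
ADD       [6, 12]
MUL       [72]
DUP       [72, 72]
SUB       [0]
DUP       [0, 0]
MUL       [0]
PUSH 7    [0, 7]
NEG       [0, -7]
ADD       [-7]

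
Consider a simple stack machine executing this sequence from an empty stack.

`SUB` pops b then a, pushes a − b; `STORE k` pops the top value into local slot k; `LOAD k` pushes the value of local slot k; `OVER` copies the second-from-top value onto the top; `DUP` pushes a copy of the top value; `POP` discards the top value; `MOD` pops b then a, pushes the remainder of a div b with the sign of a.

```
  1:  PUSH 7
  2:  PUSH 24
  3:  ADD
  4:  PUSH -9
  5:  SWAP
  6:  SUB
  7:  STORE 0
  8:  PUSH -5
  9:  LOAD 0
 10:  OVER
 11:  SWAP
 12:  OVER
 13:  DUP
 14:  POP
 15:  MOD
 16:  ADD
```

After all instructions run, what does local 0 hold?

PUSH 7  → 7
PUSH 24 → 7 24
ADD     → 31
PUSH -9 → 31 -9
SWAP    → -9 31
SUB     → -40
STORE 0 → (empty)
PUSH -5 → -5
LOAD 0  → -5 -40
OVER    → -5 -40 -5
SWAP    → -5 -5 -40
OVER    → -5 -5 -40 -5
DUP     → -5 -5 -40 -5 -5
POP     → -5 -5 -40 -5
MOD     → -5 -5 0
ADD     → -5 -5

-40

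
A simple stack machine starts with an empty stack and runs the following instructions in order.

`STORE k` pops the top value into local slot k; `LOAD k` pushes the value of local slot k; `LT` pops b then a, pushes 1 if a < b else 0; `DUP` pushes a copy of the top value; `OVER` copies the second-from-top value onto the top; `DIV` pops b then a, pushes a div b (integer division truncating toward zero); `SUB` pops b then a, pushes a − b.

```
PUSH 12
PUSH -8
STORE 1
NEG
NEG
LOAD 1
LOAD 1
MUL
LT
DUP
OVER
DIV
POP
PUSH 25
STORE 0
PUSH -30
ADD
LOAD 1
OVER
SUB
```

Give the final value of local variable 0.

25

PUSH 12   [12]
PUSH -8   [12, -8]
STORE 1   [12]
NEG       [-12]
NEG       [12]
LOAD 1    [12, -8]
LOAD 1    [12, -8, -8]
MUL       [12, 64]
LT        [1]
DUP       [1, 1]
OVER      [1, 1, 1]
DIV       [1, 1]
POP       [1]
PUSH 25   [1, 25]
STORE 0   [1]
PUSH -30  [1, -30]
ADD       [-29]
LOAD 1    [-29, -8]
OVER      [-29, -8, -29]
SUB       [-29, 21]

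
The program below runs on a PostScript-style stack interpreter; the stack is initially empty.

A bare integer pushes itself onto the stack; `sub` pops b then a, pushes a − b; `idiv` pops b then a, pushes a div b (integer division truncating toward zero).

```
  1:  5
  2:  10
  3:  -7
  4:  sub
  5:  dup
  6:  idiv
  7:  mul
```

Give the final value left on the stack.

5    : 5
10   : 5 10
-7   : 5 10 -7
sub  : 5 17
dup  : 5 17 17
idiv : 5 1
mul  : 5

5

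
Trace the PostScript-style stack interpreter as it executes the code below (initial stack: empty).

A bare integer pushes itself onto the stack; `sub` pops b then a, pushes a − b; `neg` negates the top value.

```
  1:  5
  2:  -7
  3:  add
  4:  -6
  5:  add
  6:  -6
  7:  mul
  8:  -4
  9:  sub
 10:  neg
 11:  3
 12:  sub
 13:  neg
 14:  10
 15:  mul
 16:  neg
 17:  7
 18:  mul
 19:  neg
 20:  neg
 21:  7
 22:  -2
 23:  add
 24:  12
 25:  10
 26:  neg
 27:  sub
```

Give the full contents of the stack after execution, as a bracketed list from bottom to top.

[-3850, 5, 22]

5   -> 5
-7  -> 5 -7
add -> -2
-6  -> -2 -6
add -> -8
-6  -> -8 -6
mul -> 48
-4  -> 48 -4
sub -> 52
neg -> -52
3   -> -52 3
sub -> -55
neg -> 55
10  -> 55 10
mul -> 550
neg -> -550
7   -> -550 7
mul -> -3850
neg -> 3850
neg -> -3850
7   -> -3850 7
-2  -> -3850 7 -2
add -> -3850 5
12  -> -3850 5 12
10  -> -3850 5 12 10
neg -> -3850 5 12 -10
sub -> -3850 5 22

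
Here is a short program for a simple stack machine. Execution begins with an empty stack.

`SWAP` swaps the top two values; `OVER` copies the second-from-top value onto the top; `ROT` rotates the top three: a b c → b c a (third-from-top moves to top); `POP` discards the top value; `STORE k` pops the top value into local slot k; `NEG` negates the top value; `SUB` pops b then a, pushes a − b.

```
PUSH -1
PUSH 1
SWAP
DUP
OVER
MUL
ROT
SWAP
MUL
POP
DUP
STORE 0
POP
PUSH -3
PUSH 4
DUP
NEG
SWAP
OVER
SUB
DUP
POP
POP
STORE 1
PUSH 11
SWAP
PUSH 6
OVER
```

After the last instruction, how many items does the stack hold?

PUSH -1  -1
PUSH 1   -1 1
SWAP     1 -1
DUP      1 -1 -1
OVER     1 -1 -1 -1
MUL      1 -1 1
ROT      -1 1 1
SWAP     -1 1 1
MUL      -1 1
POP      -1
DUP      -1 -1
STORE 0  -1
POP      (empty)
PUSH -3  -3
PUSH 4   -3 4
DUP      -3 4 4
NEG      -3 4 -4
SWAP     -3 -4 4
OVER     -3 -4 4 -4
SUB      -3 -4 8
DUP      -3 -4 8 8
POP      -3 -4 8
POP      -3 -4
STORE 1  -3
PUSH 11  -3 11
SWAP     11 -3
PUSH 6   11 -3 6
OVER     11 -3 6 -3

4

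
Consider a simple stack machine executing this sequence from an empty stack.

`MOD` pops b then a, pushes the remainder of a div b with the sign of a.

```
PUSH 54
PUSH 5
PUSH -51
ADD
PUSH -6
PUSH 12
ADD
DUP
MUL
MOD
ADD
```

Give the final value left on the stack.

PUSH 54  : [54]
PUSH 5   : [54, 5]
PUSH -51 : [54, 5, -51]
ADD      : [54, -46]
PUSH -6  : [54, -46, -6]
PUSH 12  : [54, -46, -6, 12]
ADD      : [54, -46, 6]
DUP      : [54, -46, 6, 6]
MUL      : [54, -46, 36]
MOD      : [54, -10]
ADD      : [44]

44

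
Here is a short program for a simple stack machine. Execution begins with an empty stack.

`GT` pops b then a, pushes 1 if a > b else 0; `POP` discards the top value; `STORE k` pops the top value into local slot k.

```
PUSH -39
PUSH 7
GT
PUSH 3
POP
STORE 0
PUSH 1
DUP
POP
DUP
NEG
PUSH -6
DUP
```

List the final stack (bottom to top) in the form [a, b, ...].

PUSH -39  [-39]
PUSH 7    [-39, 7]
GT        [0]
PUSH 3    [0, 3]
POP       [0]
STORE 0   []
PUSH 1    [1]
DUP       [1, 1]
POP       [1]
DUP       [1, 1]
NEG       [1, -1]
PUSH -6   [1, -1, -6]
DUP       [1, -1, -6, -6]

[1, -1, -6, -6]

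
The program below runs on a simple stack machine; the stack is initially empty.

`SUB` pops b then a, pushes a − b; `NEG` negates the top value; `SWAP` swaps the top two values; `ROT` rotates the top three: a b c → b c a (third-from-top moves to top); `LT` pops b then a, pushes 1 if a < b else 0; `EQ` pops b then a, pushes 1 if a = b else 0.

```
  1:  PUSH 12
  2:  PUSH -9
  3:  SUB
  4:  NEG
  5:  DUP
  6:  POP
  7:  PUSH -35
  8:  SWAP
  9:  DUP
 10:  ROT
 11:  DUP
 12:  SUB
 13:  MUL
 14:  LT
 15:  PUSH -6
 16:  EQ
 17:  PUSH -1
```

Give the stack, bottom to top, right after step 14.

[1]

PUSH 12  -> 12
PUSH -9  -> 12 -9
SUB      -> 21
NEG      -> -21
DUP      -> -21 -21
POP      -> -21
PUSH -35 -> -21 -35
SWAP     -> -35 -21
DUP      -> -35 -21 -21
ROT      -> -21 -21 -35
DUP      -> -21 -21 -35 -35
SUB      -> -21 -21 0
MUL      -> -21 0
LT       -> 1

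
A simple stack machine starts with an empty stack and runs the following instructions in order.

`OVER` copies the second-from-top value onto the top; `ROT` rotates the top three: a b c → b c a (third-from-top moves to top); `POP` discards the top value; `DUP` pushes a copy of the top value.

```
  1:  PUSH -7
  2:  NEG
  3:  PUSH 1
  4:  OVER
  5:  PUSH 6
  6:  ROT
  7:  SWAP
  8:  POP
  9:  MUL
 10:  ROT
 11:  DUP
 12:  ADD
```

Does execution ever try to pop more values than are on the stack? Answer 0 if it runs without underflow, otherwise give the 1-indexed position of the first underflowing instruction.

10

PUSH -7 : [-7]
NEG     : [7]
PUSH 1  : [7, 1]
OVER    : [7, 1, 7]
PUSH 6  : [7, 1, 7, 6]
ROT     : [7, 7, 6, 1]
SWAP    : [7, 7, 1, 6]
POP     : [7, 7, 1]
MUL     : [7, 7]
ROT  — needs 3 operands, stack has 2 → underflow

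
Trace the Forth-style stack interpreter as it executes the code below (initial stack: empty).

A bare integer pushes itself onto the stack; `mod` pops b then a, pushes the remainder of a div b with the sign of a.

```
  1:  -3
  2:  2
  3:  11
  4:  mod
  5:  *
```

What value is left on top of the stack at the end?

-3   -3
2    -3 2
11   -3 2 11
mod  -3 2
*    -6

-6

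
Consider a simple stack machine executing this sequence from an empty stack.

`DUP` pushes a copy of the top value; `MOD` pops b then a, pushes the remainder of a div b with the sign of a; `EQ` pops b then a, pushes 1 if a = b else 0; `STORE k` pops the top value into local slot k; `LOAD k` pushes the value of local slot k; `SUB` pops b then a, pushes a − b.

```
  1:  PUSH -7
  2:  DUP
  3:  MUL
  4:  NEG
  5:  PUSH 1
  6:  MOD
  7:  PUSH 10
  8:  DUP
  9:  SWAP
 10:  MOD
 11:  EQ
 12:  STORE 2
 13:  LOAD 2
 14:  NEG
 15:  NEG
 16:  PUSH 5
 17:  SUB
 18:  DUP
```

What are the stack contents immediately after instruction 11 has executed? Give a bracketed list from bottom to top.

[1]

PUSH -7 -> [-7]
DUP     -> [-7, -7]
MUL     -> [49]
NEG     -> [-49]
PUSH 1  -> [-49, 1]
MOD     -> [0]
PUSH 10 -> [0, 10]
DUP     -> [0, 10, 10]
SWAP    -> [0, 10, 10]
MOD     -> [0, 0]
EQ      -> [1]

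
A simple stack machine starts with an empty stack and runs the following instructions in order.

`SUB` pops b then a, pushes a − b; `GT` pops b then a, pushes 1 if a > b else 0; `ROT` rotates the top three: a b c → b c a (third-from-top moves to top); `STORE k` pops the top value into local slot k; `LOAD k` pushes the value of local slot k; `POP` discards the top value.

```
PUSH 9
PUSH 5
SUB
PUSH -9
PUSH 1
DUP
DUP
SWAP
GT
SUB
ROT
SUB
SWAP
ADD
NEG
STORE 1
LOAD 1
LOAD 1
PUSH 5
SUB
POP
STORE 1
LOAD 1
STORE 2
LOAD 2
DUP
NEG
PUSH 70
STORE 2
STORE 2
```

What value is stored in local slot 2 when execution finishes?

-12

PUSH 9  → 9
PUSH 5  → 9 5
SUB     → 4
PUSH -9 → 4 -9
PUSH 1  → 4 -9 1
DUP     → 4 -9 1 1
DUP     → 4 -9 1 1 1
SWAP    → 4 -9 1 1 1
GT      → 4 -9 1 0
SUB     → 4 -9 1
ROT     → -9 1 4
SUB     → -9 -3
SWAP    → -3 -9
ADD     → -12
NEG     → 12
STORE 1 → (empty)
LOAD 1  → 12
LOAD 1  → 12 12
PUSH 5  → 12 12 5
SUB     → 12 7
POP     → 12
STORE 1 → (empty)
LOAD 1  → 12
STORE 2 → (empty)
LOAD 2  → 12
DUP     → 12 12
NEG     → 12 -12
PUSH 70 → 12 -12 70
STORE 2 → 12 -12
STORE 2 → 12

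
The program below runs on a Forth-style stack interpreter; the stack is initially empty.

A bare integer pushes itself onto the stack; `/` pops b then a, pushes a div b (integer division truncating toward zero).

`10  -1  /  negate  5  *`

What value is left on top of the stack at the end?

10     : 10
-1     : 10 -1
/      : -10
negate : 10
5      : 10 5
*      : 50

50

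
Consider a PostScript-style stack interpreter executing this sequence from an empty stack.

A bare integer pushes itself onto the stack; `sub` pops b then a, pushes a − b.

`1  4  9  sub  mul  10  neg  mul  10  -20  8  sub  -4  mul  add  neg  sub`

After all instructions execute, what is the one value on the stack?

172

1    [1]
4    [1, 4]
9    [1, 4, 9]
sub  [1, -5]
mul  [-5]
10   [-5, 10]
neg  [-5, -10]
mul  [50]
10   [50, 10]
-20  [50, 10, -20]
8    [50, 10, -20, 8]
sub  [50, 10, -28]
-4   [50, 10, -28, -4]
mul  [50, 10, 112]
add  [50, 122]
neg  [50, -122]
sub  [172]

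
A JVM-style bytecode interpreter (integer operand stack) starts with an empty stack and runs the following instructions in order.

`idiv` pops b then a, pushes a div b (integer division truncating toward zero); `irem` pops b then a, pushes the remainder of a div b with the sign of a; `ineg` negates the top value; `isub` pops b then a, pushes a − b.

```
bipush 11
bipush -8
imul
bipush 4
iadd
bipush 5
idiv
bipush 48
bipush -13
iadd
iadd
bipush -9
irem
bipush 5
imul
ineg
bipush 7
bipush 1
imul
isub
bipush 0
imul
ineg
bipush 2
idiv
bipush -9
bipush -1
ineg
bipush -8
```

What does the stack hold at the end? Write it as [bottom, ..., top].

bipush 11   [11]
bipush -8   [11, -8]
imul        [-88]
bipush 4    [-88, 4]
iadd        [-84]
bipush 5    [-84, 5]
idiv        [-16]
bipush 48   [-16, 48]
bipush -13  [-16, 48, -13]
iadd        [-16, 35]
iadd        [19]
bipush -9   [19, -9]
irem        [1]
bipush 5    [1, 5]
imul        [5]
ineg        [-5]
bipush 7    [-5, 7]
bipush 1    [-5, 7, 1]
imul        [-5, 7]
isub        [-12]
bipush 0    [-12, 0]
imul        [0]
ineg        [0]
bipush 2    [0, 2]
idiv        [0]
bipush -9   [0, -9]
bipush -1   [0, -9, -1]
ineg        [0, -9, 1]
bipush -8   [0, -9, 1, -8]

[0, -9, 1, -8]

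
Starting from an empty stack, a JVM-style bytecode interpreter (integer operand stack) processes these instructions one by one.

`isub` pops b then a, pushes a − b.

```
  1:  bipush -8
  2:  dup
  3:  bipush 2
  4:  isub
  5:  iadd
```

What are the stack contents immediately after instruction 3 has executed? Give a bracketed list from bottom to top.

bipush -8  [-8]
dup        [-8, -8]
bipush 2   [-8, -8, 2]

[-8, -8, 2]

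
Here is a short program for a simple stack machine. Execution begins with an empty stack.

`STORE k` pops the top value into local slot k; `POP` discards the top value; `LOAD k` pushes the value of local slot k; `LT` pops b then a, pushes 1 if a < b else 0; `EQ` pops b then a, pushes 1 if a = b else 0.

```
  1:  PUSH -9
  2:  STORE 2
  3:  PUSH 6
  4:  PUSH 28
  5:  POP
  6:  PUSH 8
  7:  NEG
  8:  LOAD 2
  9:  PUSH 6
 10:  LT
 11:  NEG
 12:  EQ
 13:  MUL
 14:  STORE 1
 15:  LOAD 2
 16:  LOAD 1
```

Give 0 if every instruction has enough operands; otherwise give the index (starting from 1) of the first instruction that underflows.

0

PUSH -9 → -9
STORE 2 → (empty)
PUSH 6  → 6
PUSH 28 → 6 28
POP     → 6
PUSH 8  → 6 8
NEG     → 6 -8
LOAD 2  → 6 -8 -9
PUSH 6  → 6 -8 -9 6
LT      → 6 -8 1
NEG     → 6 -8 -1
EQ      → 6 0
MUL     → 0
STORE 1 → (empty)
LOAD 2  → -9
LOAD 1  → -9 0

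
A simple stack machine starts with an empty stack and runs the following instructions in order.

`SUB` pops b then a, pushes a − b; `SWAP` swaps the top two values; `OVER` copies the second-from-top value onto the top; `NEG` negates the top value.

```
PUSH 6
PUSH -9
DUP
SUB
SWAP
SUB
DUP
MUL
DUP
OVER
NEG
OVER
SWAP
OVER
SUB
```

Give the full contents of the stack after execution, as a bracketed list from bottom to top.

[36, 36, 36, -72]

PUSH 6  : [6]
PUSH -9 : [6, -9]
DUP     : [6, -9, -9]
SUB     : [6, 0]
SWAP    : [0, 6]
SUB     : [-6]
DUP     : [-6, -6]
MUL     : [36]
DUP     : [36, 36]
OVER    : [36, 36, 36]
NEG     : [36, 36, -36]
OVER    : [36, 36, -36, 36]
SWAP    : [36, 36, 36, -36]
OVER    : [36, 36, 36, -36, 36]
SUB     : [36, 36, 36, -72]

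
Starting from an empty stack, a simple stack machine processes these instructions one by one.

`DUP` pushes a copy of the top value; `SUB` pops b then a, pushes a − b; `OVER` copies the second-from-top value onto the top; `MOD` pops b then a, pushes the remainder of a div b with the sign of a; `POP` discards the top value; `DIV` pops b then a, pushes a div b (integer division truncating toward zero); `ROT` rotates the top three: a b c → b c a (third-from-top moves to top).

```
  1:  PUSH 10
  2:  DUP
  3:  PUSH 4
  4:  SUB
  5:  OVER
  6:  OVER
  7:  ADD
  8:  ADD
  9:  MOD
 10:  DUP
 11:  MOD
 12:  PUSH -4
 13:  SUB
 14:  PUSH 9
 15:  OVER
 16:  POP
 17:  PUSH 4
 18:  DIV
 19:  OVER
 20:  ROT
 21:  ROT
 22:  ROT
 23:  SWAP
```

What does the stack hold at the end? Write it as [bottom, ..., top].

PUSH 10 → [10]
DUP     → [10, 10]
PUSH 4  → [10, 10, 4]
SUB     → [10, 6]
OVER    → [10, 6, 10]
OVER    → [10, 6, 10, 6]
ADD     → [10, 6, 16]
ADD     → [10, 22]
MOD     → [10]
DUP     → [10, 10]
MOD     → [0]
PUSH -4 → [0, -4]
SUB     → [4]
PUSH 9  → [4, 9]
OVER    → [4, 9, 4]
POP     → [4, 9]
PUSH 4  → [4, 9, 4]
DIV     → [4, 2]
OVER    → [4, 2, 4]
ROT     → [2, 4, 4]
ROT     → [4, 4, 2]
ROT     → [4, 2, 4]
SWAP    → [4, 4, 2]

[4, 4, 2]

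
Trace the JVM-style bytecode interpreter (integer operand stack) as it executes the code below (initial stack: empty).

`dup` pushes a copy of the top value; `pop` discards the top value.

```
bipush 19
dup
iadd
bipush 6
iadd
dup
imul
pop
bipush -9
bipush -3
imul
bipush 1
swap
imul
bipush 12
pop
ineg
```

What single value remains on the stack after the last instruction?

bipush 19 : 19
dup       : 19 19
iadd      : 38
bipush 6  : 38 6
iadd      : 44
dup       : 44 44
imul      : 1936
pop       : (empty)
bipush -9 : -9
bipush -3 : -9 -3
imul      : 27
bipush 1  : 27 1
swap      : 1 27
imul      : 27
bipush 12 : 27 12
pop       : 27
ineg      : -27

-27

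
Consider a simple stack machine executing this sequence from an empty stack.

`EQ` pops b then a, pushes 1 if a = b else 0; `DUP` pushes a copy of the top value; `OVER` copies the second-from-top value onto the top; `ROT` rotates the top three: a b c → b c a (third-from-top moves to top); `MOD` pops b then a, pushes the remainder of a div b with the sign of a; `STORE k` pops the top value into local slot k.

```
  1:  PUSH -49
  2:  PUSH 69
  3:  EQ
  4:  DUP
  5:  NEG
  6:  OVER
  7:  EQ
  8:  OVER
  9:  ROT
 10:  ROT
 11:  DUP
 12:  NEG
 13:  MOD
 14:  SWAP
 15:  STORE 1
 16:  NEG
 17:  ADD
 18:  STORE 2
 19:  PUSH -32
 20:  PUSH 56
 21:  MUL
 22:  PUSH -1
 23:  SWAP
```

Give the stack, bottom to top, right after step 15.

PUSH -49  -49
PUSH 69   -49 69
EQ        0
DUP       0 0
NEG       0 0
OVER      0 0 0
EQ        0 1
OVER      0 1 0
ROT       1 0 0
ROT       0 0 1
DUP       0 0 1 1
NEG       0 0 1 -1
MOD       0 0 0
SWAP      0 0 0
STORE 1   0 0

[0, 0]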